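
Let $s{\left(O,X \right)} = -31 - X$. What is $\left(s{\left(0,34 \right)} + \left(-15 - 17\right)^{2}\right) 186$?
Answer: $178374$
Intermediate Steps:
$\left(s{\left(0,34 \right)} + \left(-15 - 17\right)^{2}\right) 186 = \left(\left(-31 - 34\right) + \left(-15 - 17\right)^{2}\right) 186 = \left(\left(-31 - 34\right) + \left(-32\right)^{2}\right) 186 = \left(-65 + 1024\right) 186 = 959 \cdot 186 = 178374$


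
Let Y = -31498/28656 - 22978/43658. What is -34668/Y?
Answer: 10842968637216/508399313 ≈ 21328.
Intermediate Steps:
Y = -508399313/312765912 (Y = -31498*1/28656 - 22978*1/43658 = -15749/14328 - 11489/21829 = -508399313/312765912 ≈ -1.6255)
-34668/Y = -34668/(-508399313/312765912) = -34668*(-312765912/508399313) = 10842968637216/508399313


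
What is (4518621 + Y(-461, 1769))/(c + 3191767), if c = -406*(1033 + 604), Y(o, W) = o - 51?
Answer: 4518109/2527145 ≈ 1.7878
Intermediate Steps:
Y(o, W) = -51 + o
c = -664622 (c = -406*1637 = -664622)
(4518621 + Y(-461, 1769))/(c + 3191767) = (4518621 + (-51 - 461))/(-664622 + 3191767) = (4518621 - 512)/2527145 = 4518109*(1/2527145) = 4518109/2527145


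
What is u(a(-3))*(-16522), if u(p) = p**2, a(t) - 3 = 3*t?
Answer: -594792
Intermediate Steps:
a(t) = 3 + 3*t
u(a(-3))*(-16522) = (3 + 3*(-3))**2*(-16522) = (3 - 9)**2*(-16522) = (-6)**2*(-16522) = 36*(-16522) = -594792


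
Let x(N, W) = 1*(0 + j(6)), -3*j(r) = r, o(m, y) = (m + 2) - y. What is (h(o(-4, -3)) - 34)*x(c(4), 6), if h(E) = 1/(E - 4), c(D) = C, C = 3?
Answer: 206/3 ≈ 68.667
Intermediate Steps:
o(m, y) = 2 + m - y (o(m, y) = (2 + m) - y = 2 + m - y)
j(r) = -r/3
c(D) = 3
h(E) = 1/(-4 + E)
x(N, W) = -2 (x(N, W) = 1*(0 - ⅓*6) = 1*(0 - 2) = 1*(-2) = -2)
(h(o(-4, -3)) - 34)*x(c(4), 6) = (1/(-4 + (2 - 4 - 1*(-3))) - 34)*(-2) = (1/(-4 + (2 - 4 + 3)) - 34)*(-2) = (1/(-4 + 1) - 34)*(-2) = (1/(-3) - 34)*(-2) = (-⅓ - 34)*(-2) = -103/3*(-2) = 206/3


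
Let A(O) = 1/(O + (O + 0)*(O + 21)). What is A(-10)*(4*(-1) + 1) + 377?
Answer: 15081/40 ≈ 377.02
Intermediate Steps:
A(O) = 1/(O + O*(21 + O))
A(-10)*(4*(-1) + 1) + 377 = (1/((-10)*(22 - 10)))*(4*(-1) + 1) + 377 = (-⅒/12)*(-4 + 1) + 377 = -⅒*1/12*(-3) + 377 = -1/120*(-3) + 377 = 1/40 + 377 = 15081/40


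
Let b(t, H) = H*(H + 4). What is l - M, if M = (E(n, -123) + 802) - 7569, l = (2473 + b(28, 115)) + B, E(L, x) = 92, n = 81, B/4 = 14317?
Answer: 80101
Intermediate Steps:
B = 57268 (B = 4*14317 = 57268)
b(t, H) = H*(4 + H)
l = 73426 (l = (2473 + 115*(4 + 115)) + 57268 = (2473 + 115*119) + 57268 = (2473 + 13685) + 57268 = 16158 + 57268 = 73426)
M = -6675 (M = (92 + 802) - 7569 = 894 - 7569 = -6675)
l - M = 73426 - 1*(-6675) = 73426 + 6675 = 80101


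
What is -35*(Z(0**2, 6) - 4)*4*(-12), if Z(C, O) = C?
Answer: -6720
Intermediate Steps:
-35*(Z(0**2, 6) - 4)*4*(-12) = -35*(0**2 - 4)*4*(-12) = -35*(0 - 4)*4*(-12) = -(-140)*4*(-12) = -35*(-16)*(-12) = 560*(-12) = -6720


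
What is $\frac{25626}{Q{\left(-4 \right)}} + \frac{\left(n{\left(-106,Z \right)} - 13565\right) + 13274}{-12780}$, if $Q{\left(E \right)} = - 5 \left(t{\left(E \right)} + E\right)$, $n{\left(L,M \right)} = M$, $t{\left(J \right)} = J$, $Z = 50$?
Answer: $\frac{2046937}{3195} \approx 640.67$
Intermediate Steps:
$Q{\left(E \right)} = - 10 E$ ($Q{\left(E \right)} = - 5 \left(E + E\right) = - 5 \cdot 2 E = - 10 E$)
$\frac{25626}{Q{\left(-4 \right)}} + \frac{\left(n{\left(-106,Z \right)} - 13565\right) + 13274}{-12780} = \frac{25626}{\left(-10\right) \left(-4\right)} + \frac{\left(50 - 13565\right) + 13274}{-12780} = \frac{25626}{40} + \left(-13515 + 13274\right) \left(- \frac{1}{12780}\right) = 25626 \cdot \frac{1}{40} - - \frac{241}{12780} = \frac{12813}{20} + \frac{241}{12780} = \frac{2046937}{3195}$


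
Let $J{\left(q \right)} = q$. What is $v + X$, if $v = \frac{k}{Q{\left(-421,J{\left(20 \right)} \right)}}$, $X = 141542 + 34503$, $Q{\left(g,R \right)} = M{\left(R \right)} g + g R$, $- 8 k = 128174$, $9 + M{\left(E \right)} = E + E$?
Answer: $\frac{15119512867}{85884} \approx 1.7605 \cdot 10^{5}$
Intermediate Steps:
$M{\left(E \right)} = -9 + 2 E$ ($M{\left(E \right)} = -9 + \left(E + E\right) = -9 + 2 E$)
$k = - \frac{64087}{4}$ ($k = \left(- \frac{1}{8}\right) 128174 = - \frac{64087}{4} \approx -16022.0$)
$Q{\left(g,R \right)} = R g + g \left(-9 + 2 R\right)$ ($Q{\left(g,R \right)} = \left(-9 + 2 R\right) g + g R = g \left(-9 + 2 R\right) + R g = R g + g \left(-9 + 2 R\right)$)
$X = 176045$
$v = \frac{64087}{85884}$ ($v = - \frac{64087}{4 \cdot 3 \left(-421\right) \left(-3 + 20\right)} = - \frac{64087}{4 \cdot 3 \left(-421\right) 17} = - \frac{64087}{4 \left(-21471\right)} = \left(- \frac{64087}{4}\right) \left(- \frac{1}{21471}\right) = \frac{64087}{85884} \approx 0.7462$)
$v + X = \frac{64087}{85884} + 176045 = \frac{15119512867}{85884}$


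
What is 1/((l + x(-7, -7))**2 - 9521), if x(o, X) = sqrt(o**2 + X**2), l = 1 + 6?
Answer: -4687/43926334 - 49*sqrt(2)/43926334 ≈ -0.00010828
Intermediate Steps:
l = 7
x(o, X) = sqrt(X**2 + o**2)
1/((l + x(-7, -7))**2 - 9521) = 1/((7 + sqrt((-7)**2 + (-7)**2))**2 - 9521) = 1/((7 + sqrt(49 + 49))**2 - 9521) = 1/((7 + sqrt(98))**2 - 9521) = 1/((7 + 7*sqrt(2))**2 - 9521) = 1/(-9521 + (7 + 7*sqrt(2))**2)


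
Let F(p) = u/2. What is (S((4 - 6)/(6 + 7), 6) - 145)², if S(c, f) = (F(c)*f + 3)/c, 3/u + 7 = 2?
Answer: 583696/25 ≈ 23348.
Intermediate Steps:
u = -⅗ (u = 3/(-7 + 2) = 3/(-5) = 3*(-⅕) = -⅗ ≈ -0.60000)
F(p) = -3/10 (F(p) = -⅗/2 = -⅗*½ = -3/10)
S(c, f) = (3 - 3*f/10)/c (S(c, f) = (-3*f/10 + 3)/c = (3 - 3*f/10)/c)
(S((4 - 6)/(6 + 7), 6) - 145)² = (3*(10 - 1*6)/(10*(((4 - 6)/(6 + 7)))) - 145)² = (3*(10 - 6)/(10*((-2/13))) - 145)² = ((3/10)*4/(-2*1/13) - 145)² = ((3/10)*4/(-2/13) - 145)² = ((3/10)*(-13/2)*4 - 145)² = (-39/5 - 145)² = (-764/5)² = 583696/25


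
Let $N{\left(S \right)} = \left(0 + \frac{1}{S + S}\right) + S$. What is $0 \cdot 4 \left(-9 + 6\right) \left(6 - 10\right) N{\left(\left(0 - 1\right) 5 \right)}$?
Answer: $0$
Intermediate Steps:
$N{\left(S \right)} = S + \frac{1}{2 S}$ ($N{\left(S \right)} = \left(0 + \frac{1}{2 S}\right) + S = \frac{1}{2 S} + S = S + \frac{1}{2 S}$)
$0 \cdot 4 \left(-9 + 6\right) \left(6 - 10\right) N{\left(\left(0 - 1\right) 5 \right)} = 0 \cdot 4 \left(-9 + 6\right) \left(6 - 10\right) \left(\left(0 - 1\right) 5 + \frac{1}{2 \left(0 - 1\right) 5}\right) = 0 \left(\left(-3\right) \left(-4\right)\right) \left(\left(-1\right) 5 + \frac{1}{2 \left(\left(-1\right) 5\right)}\right) = 0 \cdot 12 \left(-5 + \frac{1}{2 \left(-5\right)}\right) = 0 \left(-5 + \frac{1}{2} \left(- \frac{1}{5}\right)\right) = 0 \left(-5 - \frac{1}{10}\right) = 0 \left(- \frac{51}{10}\right) = 0$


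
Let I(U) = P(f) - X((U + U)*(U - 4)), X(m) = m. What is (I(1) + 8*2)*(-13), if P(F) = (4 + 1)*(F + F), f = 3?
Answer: -676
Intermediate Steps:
P(F) = 10*F (P(F) = 5*(2*F) = 10*F)
I(U) = 30 - 2*U*(-4 + U) (I(U) = 10*3 - (U + U)*(U - 4) = 30 - 2*U*(-4 + U))
(I(1) + 8*2)*(-13) = ((30 - 2*1*(-4 + 1)) + 8*2)*(-13) = ((30 - 2*1*(-3)) + 16)*(-13) = ((30 + 6) + 16)*(-13) = (36 + 16)*(-13) = 52*(-13) = -676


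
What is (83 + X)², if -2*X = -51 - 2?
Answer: 47961/4 ≈ 11990.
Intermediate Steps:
X = 53/2 (X = -(-51 - 2)/2 = -½*(-53) = 53/2 ≈ 26.500)
(83 + X)² = (83 + 53/2)² = (219/2)² = 47961/4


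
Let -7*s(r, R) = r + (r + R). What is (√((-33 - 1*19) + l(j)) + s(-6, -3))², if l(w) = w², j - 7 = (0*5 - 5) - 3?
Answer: -2274/49 + 30*I*√51/7 ≈ -46.408 + 30.606*I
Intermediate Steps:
j = -1 (j = 7 + ((0*5 - 5) - 3) = 7 + ((0 - 5) - 3) = 7 + (-5 - 3) = 7 - 8 = -1)
s(r, R) = -2*r/7 - R/7 (s(r, R) = -(r + (r + R))/7 = -(r + (R + r))/7 = -(R + 2*r)/7 = -2*r/7 - R/7)
(√((-33 - 1*19) + l(j)) + s(-6, -3))² = (√((-33 - 1*19) + (-1)²) + (-2/7*(-6) - ⅐*(-3)))² = (√((-33 - 19) + 1) + (12/7 + 3/7))² = (√(-52 + 1) + 15/7)² = (√(-51) + 15/7)² = (I*√51 + 15/7)² = (15/7 + I*√51)²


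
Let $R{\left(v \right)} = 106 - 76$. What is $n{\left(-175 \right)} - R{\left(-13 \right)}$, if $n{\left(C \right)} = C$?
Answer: $-205$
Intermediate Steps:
$R{\left(v \right)} = 30$ ($R{\left(v \right)} = 106 - 76 = 30$)
$n{\left(-175 \right)} - R{\left(-13 \right)} = -175 - 30 = -205$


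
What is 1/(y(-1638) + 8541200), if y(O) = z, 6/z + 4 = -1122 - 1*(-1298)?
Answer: 86/734543203 ≈ 1.1708e-7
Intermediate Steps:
z = 3/86 (z = 6/(-4 + (-1122 - 1*(-1298))) = 6/(-4 + (-1122 + 1298)) = 6/(-4 + 176) = 6/172 = 6*(1/172) = 3/86 ≈ 0.034884)
y(O) = 3/86
1/(y(-1638) + 8541200) = 1/(3/86 + 8541200) = 1/(734543203/86) = 86/734543203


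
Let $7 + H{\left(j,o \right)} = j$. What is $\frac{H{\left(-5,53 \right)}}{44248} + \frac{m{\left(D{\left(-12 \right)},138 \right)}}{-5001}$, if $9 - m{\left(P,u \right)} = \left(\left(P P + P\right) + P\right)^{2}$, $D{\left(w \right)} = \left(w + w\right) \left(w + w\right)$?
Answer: $\frac{408707910068949}{18440354} \approx 2.2164 \cdot 10^{7}$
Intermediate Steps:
$H{\left(j,o \right)} = -7 + j$
$D{\left(w \right)} = 4 w^{2}$ ($D{\left(w \right)} = 2 w 2 w = 4 w^{2}$)
$m{\left(P,u \right)} = 9 - \left(P^{2} + 2 P\right)^{2}$ ($m{\left(P,u \right)} = 9 - \left(\left(P P + P\right) + P\right)^{2} = 9 - \left(\left(P^{2} + P\right) + P\right)^{2} = 9 - \left(\left(P + P^{2}\right) + P\right)^{2} = 9 - \left(P^{2} + 2 P\right)^{2}$)
$\frac{H{\left(-5,53 \right)}}{44248} + \frac{m{\left(D{\left(-12 \right)},138 \right)}}{-5001} = \frac{-7 - 5}{44248} + \frac{9 - \left(4 \left(-12\right)^{2}\right)^{2} \left(2 + 4 \left(-12\right)^{2}\right)^{2}}{-5001} = \left(-12\right) \frac{1}{44248} + \left(9 - \left(4 \cdot 144\right)^{2} \left(2 + 4 \cdot 144\right)^{2}\right) \left(- \frac{1}{5001}\right) = - \frac{3}{11062} + \left(9 - 576^{2} \left(2 + 576\right)^{2}\right) \left(- \frac{1}{5001}\right) = - \frac{3}{11062} + \left(9 - 331776 \cdot 578^{2}\right) \left(- \frac{1}{5001}\right) = - \frac{3}{11062} + \left(9 - 331776 \cdot 334084\right) \left(- \frac{1}{5001}\right) = - \frac{3}{11062} + \left(9 - 110841053184\right) \left(- \frac{1}{5001}\right) = - \frac{3}{11062} - - \frac{36947017725}{1667} = - \frac{3}{11062} + \frac{36947017725}{1667} = \frac{408707910068949}{18440354}$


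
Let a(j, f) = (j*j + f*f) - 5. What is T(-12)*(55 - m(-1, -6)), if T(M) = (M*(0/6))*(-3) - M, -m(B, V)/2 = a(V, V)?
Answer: 2268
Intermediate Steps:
a(j, f) = -5 + f² + j² (a(j, f) = (j² + f²) - 5 = (f² + j²) - 5 = -5 + f² + j²)
m(B, V) = 10 - 4*V² (m(B, V) = -2*(-5 + V² + V²) = -2*(-5 + 2*V²) = 10 - 4*V²)
T(M) = -M (T(M) = (M*(0*(⅙)))*(-3) - M = (M*0)*(-3) - M = 0*(-3) - M = 0 - M = -M)
T(-12)*(55 - m(-1, -6)) = (-1*(-12))*(55 - (10 - 4*(-6)²)) = 12*(55 - (10 - 4*36)) = 12*(55 - (10 - 144)) = 12*(55 - 1*(-134)) = 12*(55 + 134) = 12*189 = 2268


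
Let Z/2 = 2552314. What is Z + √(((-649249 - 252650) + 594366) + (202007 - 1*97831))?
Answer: 5104628 + I*√203357 ≈ 5.1046e+6 + 450.95*I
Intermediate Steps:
Z = 5104628 (Z = 2*2552314 = 5104628)
Z + √(((-649249 - 252650) + 594366) + (202007 - 1*97831)) = 5104628 + √(((-649249 - 252650) + 594366) + (202007 - 1*97831)) = 5104628 + √((-901899 + 594366) + (202007 - 97831)) = 5104628 + √(-307533 + 104176) = 5104628 + √(-203357) = 5104628 + I*√203357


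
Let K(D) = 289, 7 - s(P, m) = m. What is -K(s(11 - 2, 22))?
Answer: -289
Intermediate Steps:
s(P, m) = 7 - m
-K(s(11 - 2, 22)) = -1*289 = -289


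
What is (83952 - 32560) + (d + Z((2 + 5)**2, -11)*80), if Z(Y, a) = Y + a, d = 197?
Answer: 54629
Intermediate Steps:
(83952 - 32560) + (d + Z((2 + 5)**2, -11)*80) = (83952 - 32560) + (197 + ((2 + 5)**2 - 11)*80) = 51392 + (197 + (7**2 - 11)*80) = 51392 + (197 + (49 - 11)*80) = 51392 + (197 + 38*80) = 51392 + (197 + 3040) = 51392 + 3237 = 54629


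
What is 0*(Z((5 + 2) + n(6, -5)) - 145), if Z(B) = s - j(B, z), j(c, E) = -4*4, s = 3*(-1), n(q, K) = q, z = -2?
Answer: 0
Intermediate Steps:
s = -3
j(c, E) = -16
Z(B) = 13 (Z(B) = -3 - 1*(-16) = -3 + 16 = 13)
0*(Z((5 + 2) + n(6, -5)) - 145) = 0*(13 - 145) = 0*(-132) = 0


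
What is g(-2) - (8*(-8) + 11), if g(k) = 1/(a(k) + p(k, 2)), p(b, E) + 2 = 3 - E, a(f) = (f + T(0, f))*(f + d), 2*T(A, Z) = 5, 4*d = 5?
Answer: 575/11 ≈ 52.273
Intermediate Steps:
d = 5/4 (d = (¼)*5 = 5/4 ≈ 1.2500)
T(A, Z) = 5/2 (T(A, Z) = (½)*5 = 5/2)
a(f) = (5/2 + f)*(5/4 + f) (a(f) = (f + 5/2)*(f + 5/4) = (5/2 + f)*(5/4 + f))
p(b, E) = 1 - E (p(b, E) = -2 + (3 - E) = 1 - E)
g(k) = 1/(17/8 + k² + 15*k/4) (g(k) = 1/((25/8 + k² + 15*k/4) + (1 - 1*2)) = 1/((25/8 + k² + 15*k/4) + (1 - 2)) = 1/((25/8 + k² + 15*k/4) - 1) = 1/(17/8 + k² + 15*k/4))
g(-2) - (8*(-8) + 11) = 8/(17 + 8*(-2)² + 30*(-2)) - (8*(-8) + 11) = 8/(17 + 8*4 - 60) - (-64 + 11) = 8/(17 + 32 - 60) - 1*(-53) = 8/(-11) + 53 = 8*(-1/11) + 53 = -8/11 + 53 = 575/11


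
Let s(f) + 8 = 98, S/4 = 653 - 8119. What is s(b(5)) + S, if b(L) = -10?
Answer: -29774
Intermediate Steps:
S = -29864 (S = 4*(653 - 8119) = 4*(-7466) = -29864)
s(f) = 90 (s(f) = -8 + 98 = 90)
s(b(5)) + S = 90 - 29864 = -29774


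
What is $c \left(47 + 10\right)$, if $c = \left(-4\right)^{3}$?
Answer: $-3648$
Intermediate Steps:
$c = -64$
$c \left(47 + 10\right) = - 64 \left(47 + 10\right) = \left(-64\right) 57 = -3648$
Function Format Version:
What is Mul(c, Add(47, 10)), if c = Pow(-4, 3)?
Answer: -3648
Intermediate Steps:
c = -64
Mul(c, Add(47, 10)) = Mul(-64, Add(47, 10)) = Mul(-64, 57) = -3648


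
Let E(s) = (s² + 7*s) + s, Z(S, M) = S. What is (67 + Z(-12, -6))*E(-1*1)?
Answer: -385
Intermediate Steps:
E(s) = s² + 8*s
(67 + Z(-12, -6))*E(-1*1) = (67 - 12)*((-1*1)*(8 - 1*1)) = 55*(-(8 - 1)) = 55*(-1*7) = 55*(-7) = -385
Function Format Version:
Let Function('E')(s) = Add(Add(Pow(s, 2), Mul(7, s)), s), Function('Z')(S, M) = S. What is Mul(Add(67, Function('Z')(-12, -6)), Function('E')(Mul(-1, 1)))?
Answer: -385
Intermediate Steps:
Function('E')(s) = Add(Pow(s, 2), Mul(8, s))
Mul(Add(67, Function('Z')(-12, -6)), Function('E')(Mul(-1, 1))) = Mul(Add(67, -12), Mul(Mul(-1, 1), Add(8, Mul(-1, 1)))) = Mul(55, Mul(-1, Add(8, -1))) = Mul(55, Mul(-1, 7)) = Mul(55, -7) = -385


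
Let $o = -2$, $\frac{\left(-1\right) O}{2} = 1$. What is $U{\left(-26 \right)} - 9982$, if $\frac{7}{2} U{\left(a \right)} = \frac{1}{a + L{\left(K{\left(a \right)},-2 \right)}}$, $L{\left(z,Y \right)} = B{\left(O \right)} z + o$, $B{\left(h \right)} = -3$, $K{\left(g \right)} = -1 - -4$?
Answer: $- \frac{2585340}{259} \approx -9982.0$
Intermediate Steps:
$K{\left(g \right)} = 3$ ($K{\left(g \right)} = -1 + 4 = 3$)
$O = -2$ ($O = \left(-2\right) 1 = -2$)
$L{\left(z,Y \right)} = -2 - 3 z$ ($L{\left(z,Y \right)} = - 3 z - 2 = -2 - 3 z$)
$U{\left(a \right)} = \frac{2}{7 \left(-11 + a\right)}$ ($U{\left(a \right)} = \frac{2}{7 \left(a - 11\right)} = \frac{2}{7 \left(-11 + a\right)}$)
$U{\left(-26 \right)} - 9982 = \frac{2}{7 \left(-11 - 26\right)} - 9982 = \frac{2}{7 \left(-37\right)} - 9982 = \frac{2}{7} \left(- \frac{1}{37}\right) - 9982 = - \frac{2}{259} - 9982 = - \frac{2585340}{259}$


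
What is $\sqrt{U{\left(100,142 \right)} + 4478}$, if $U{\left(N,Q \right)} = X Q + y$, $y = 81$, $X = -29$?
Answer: $21$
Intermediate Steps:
$U{\left(N,Q \right)} = 81 - 29 Q$ ($U{\left(N,Q \right)} = - 29 Q + 81 = 81 - 29 Q$)
$\sqrt{U{\left(100,142 \right)} + 4478} = \sqrt{\left(81 - 4118\right) + 4478} = \sqrt{-4037 + 4478} = \sqrt{441} = 21$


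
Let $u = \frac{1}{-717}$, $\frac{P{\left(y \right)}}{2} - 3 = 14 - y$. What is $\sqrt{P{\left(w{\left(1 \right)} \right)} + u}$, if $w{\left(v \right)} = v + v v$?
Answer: $\frac{\sqrt{15421953}}{717} \approx 5.4771$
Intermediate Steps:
$w{\left(v \right)} = v + v^{2}$
$P{\left(y \right)} = 34 - 2 y$ ($P{\left(y \right)} = 6 + 2 \left(14 - y\right) = 6 - \left(-28 + 2 y\right) = 34 - 2 y$)
$u = - \frac{1}{717} \approx -0.0013947$
$\sqrt{P{\left(w{\left(1 \right)} \right)} + u} = \sqrt{\left(34 - 2 \cdot 1 \left(1 + 1\right)\right) - \frac{1}{717}} = \sqrt{\left(34 - 2 \cdot 1 \cdot 2\right) - \frac{1}{717}} = \sqrt{\left(34 - 4\right) - \frac{1}{717}} = \sqrt{30 - \frac{1}{717}} = \sqrt{\frac{21509}{717}} = \frac{\sqrt{15421953}}{717}$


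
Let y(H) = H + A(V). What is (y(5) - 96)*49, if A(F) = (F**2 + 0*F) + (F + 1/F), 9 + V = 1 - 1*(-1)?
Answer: -2408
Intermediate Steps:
V = -7 (V = -9 + (1 - 1*(-1)) = -9 + (1 + 1) = -9 + 2 = -7)
A(F) = F + 1/F + F**2 (A(F) = (F**2 + 0) + (F + 1/F) = F**2 + (F + 1/F) = F + 1/F + F**2)
y(H) = 293/7 + H (y(H) = H + (-7 + 1/(-7) + (-7)**2) = H + (-7 - 1/7 + 49) = H + 293/7 = 293/7 + H)
(y(5) - 96)*49 = ((293/7 + 5) - 96)*49 = (328/7 - 96)*49 = -344/7*49 = -2408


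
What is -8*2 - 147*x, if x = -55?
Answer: 8069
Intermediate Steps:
-8*2 - 147*x = -8*2 - 147*(-55) = -16 + 8085 = 8069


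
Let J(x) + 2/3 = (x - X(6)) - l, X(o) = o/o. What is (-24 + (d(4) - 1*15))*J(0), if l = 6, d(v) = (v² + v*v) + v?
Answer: 23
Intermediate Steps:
X(o) = 1
d(v) = v + 2*v² (d(v) = (v² + v²) + v = 2*v² + v = v + 2*v²)
J(x) = -23/3 + x (J(x) = -⅔ + ((x - 1*1) - 1*6) = -⅔ + ((x - 1) - 6) = -⅔ + ((-1 + x) - 6) = -⅔ + (-7 + x) = -23/3 + x)
(-24 + (d(4) - 1*15))*J(0) = (-24 + (4*(1 + 2*4) - 1*15))*(-23/3 + 0) = (-24 + (4*(1 + 8) - 15))*(-23/3) = (-24 + (4*9 - 15))*(-23/3) = (-24 + (36 - 15))*(-23/3) = (-24 + 21)*(-23/3) = -3*(-23/3) = 23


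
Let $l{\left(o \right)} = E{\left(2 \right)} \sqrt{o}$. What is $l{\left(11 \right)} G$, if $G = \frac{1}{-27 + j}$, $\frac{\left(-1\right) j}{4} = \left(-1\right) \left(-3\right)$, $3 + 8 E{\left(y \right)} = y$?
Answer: $\frac{\sqrt{11}}{312} \approx 0.01063$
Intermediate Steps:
$E{\left(y \right)} = - \frac{3}{8} + \frac{y}{8}$
$j = -12$ ($j = - 4 \left(\left(-1\right) \left(-3\right)\right) = \left(-4\right) 3 = -12$)
$G = - \frac{1}{39}$ ($G = \frac{1}{-27 - 12} = \frac{1}{-39} = - \frac{1}{39} \approx -0.025641$)
$l{\left(o \right)} = - \frac{\sqrt{o}}{8}$ ($l{\left(o \right)} = \left(- \frac{3}{8} + \frac{1}{8} \cdot 2\right) \sqrt{o} = \left(- \frac{3}{8} + \frac{1}{4}\right) \sqrt{o} = - \frac{\sqrt{o}}{8}$)
$l{\left(11 \right)} G = - \frac{\sqrt{11}}{8} \left(- \frac{1}{39}\right) = \frac{\sqrt{11}}{312}$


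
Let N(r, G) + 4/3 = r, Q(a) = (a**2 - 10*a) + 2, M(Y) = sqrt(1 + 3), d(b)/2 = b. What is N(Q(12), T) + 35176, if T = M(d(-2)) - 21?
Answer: 105602/3 ≈ 35201.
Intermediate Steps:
d(b) = 2*b
M(Y) = 2 (M(Y) = sqrt(4) = 2)
Q(a) = 2 + a**2 - 10*a
T = -19 (T = 2 - 21 = -19)
N(r, G) = -4/3 + r
N(Q(12), T) + 35176 = (-4/3 + (2 + 12**2 - 10*12)) + 35176 = (-4/3 + (2 + 144 - 120)) + 35176 = (-4/3 + 26) + 35176 = 74/3 + 35176 = 105602/3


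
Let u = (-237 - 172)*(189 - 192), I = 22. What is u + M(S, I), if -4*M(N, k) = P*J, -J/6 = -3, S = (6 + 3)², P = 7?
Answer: 2391/2 ≈ 1195.5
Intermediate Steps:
S = 81 (S = 9² = 81)
J = 18 (J = -6*(-3) = 18)
M(N, k) = -63/2 (M(N, k) = -7*18/4 = -¼*126 = -63/2)
u = 1227 (u = -409*(-3) = 1227)
u + M(S, I) = 1227 - 63/2 = 2391/2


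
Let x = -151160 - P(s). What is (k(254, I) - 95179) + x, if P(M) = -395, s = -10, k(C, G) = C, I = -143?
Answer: -245690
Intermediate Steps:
x = -150765 (x = -151160 - 1*(-395) = -151160 + 395 = -150765)
(k(254, I) - 95179) + x = (254 - 95179) - 150765 = -94925 - 150765 = -245690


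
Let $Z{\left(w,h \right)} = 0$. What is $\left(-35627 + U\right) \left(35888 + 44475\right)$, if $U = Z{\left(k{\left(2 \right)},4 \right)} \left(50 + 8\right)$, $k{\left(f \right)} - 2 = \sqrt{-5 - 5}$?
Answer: $-2863092601$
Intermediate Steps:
$k{\left(f \right)} = 2 + i \sqrt{10}$ ($k{\left(f \right)} = 2 + \sqrt{-5 - 5} = 2 + \sqrt{-10} = 2 + i \sqrt{10}$)
$U = 0$ ($U = 0 \left(50 + 8\right) = 0 \cdot 58 = 0$)
$\left(-35627 + U\right) \left(35888 + 44475\right) = \left(-35627 + 0\right) \left(35888 + 44475\right) = \left(-35627\right) 80363 = -2863092601$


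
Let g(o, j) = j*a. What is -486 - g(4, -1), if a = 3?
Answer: -483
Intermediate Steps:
g(o, j) = 3*j (g(o, j) = j*3 = 3*j)
-486 - g(4, -1) = -486 - 3*(-1) = -486 - 1*(-3) = -486 + 3 = -483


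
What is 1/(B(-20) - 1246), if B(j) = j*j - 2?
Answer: -1/848 ≈ -0.0011792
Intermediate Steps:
B(j) = -2 + j² (B(j) = j² - 2 = -2 + j²)
1/(B(-20) - 1246) = 1/((-2 + (-20)²) - 1246) = 1/((-2 + 400) - 1246) = 1/(398 - 1246) = 1/(-848) = -1/848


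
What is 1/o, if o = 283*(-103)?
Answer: -1/29149 ≈ -3.4306e-5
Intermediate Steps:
o = -29149
1/o = 1/(-29149) = -1/29149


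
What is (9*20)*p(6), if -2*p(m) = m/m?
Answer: -90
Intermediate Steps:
p(m) = -½ (p(m) = -m/(2*m) = -½*1 = -½)
(9*20)*p(6) = (9*20)*(-½) = 180*(-½) = -90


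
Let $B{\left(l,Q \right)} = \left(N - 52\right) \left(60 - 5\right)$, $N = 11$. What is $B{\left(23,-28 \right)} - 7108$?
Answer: $-9363$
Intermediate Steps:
$B{\left(l,Q \right)} = -2255$ ($B{\left(l,Q \right)} = \left(11 - 52\right) \left(60 - 5\right) = \left(-41\right) 55 = -2255$)
$B{\left(23,-28 \right)} - 7108 = -2255 - 7108 = -9363$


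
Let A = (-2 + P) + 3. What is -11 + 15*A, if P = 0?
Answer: 4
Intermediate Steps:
A = 1 (A = (-2 + 0) + 3 = -2 + 3 = 1)
-11 + 15*A = -11 + 15*1 = -11 + 15 = 4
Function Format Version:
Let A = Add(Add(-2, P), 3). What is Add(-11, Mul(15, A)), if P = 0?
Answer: 4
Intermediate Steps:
A = 1 (A = Add(Add(-2, 0), 3) = Add(-2, 3) = 1)
Add(-11, Mul(15, A)) = Add(-11, Mul(15, 1)) = Add(-11, 15) = 4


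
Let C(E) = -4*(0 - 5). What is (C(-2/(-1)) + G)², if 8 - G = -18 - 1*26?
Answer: 5184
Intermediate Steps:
C(E) = 20 (C(E) = -4*(-5) = 20)
G = 52 (G = 8 - (-18 - 1*26) = 8 - (-18 - 26) = 8 - 1*(-44) = 8 + 44 = 52)
(C(-2/(-1)) + G)² = (20 + 52)² = 72² = 5184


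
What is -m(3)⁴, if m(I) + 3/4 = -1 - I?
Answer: -130321/256 ≈ -509.07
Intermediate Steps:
m(I) = -7/4 - I (m(I) = -¾ + (-1 - I) = -7/4 - I)
-m(3)⁴ = -(-7/4 - 1*3)⁴ = -(-7/4 - 3)⁴ = -(-19/4)⁴ = -1*130321/256 = -130321/256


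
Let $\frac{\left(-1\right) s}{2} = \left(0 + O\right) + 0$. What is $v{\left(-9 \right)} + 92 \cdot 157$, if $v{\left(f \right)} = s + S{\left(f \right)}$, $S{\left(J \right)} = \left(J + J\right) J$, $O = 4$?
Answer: $14598$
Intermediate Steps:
$S{\left(J \right)} = 2 J^{2}$ ($S{\left(J \right)} = 2 J J = 2 J^{2}$)
$s = -8$ ($s = - 2 \left(\left(0 + 4\right) + 0\right) = - 2 \left(4 + 0\right) = \left(-2\right) 4 = -8$)
$v{\left(f \right)} = -8 + 2 f^{2}$
$v{\left(-9 \right)} + 92 \cdot 157 = \left(-8 + 2 \left(-9\right)^{2}\right) + 92 \cdot 157 = \left(-8 + 2 \cdot 81\right) + 14444 = \left(-8 + 162\right) + 14444 = 154 + 14444 = 14598$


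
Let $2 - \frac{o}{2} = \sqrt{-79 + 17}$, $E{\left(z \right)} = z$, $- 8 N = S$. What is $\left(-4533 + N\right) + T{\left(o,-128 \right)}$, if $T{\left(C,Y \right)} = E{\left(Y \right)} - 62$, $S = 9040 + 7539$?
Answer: $- \frac{54363}{8} \approx -6795.4$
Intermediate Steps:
$S = 16579$
$N = - \frac{16579}{8}$ ($N = \left(- \frac{1}{8}\right) 16579 = - \frac{16579}{8} \approx -2072.4$)
$o = 4 - 2 i \sqrt{62}$ ($o = 4 - 2 \sqrt{-79 + 17} = 4 - 2 \sqrt{-62} = 4 - 2 i \sqrt{62} \approx 4.0 - 15.748 i$)
$T{\left(C,Y \right)} = -62 + Y$ ($T{\left(C,Y \right)} = Y - 62 = -62 + Y$)
$\left(-4533 + N\right) + T{\left(o,-128 \right)} = \left(-4533 - \frac{16579}{8}\right) - 190 = - \frac{52843}{8} - 190 = - \frac{54363}{8}$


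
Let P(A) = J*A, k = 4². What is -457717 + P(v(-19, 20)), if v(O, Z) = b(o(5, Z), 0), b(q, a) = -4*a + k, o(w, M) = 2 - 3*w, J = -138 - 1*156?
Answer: -462421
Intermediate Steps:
J = -294 (J = -138 - 156 = -294)
k = 16
b(q, a) = 16 - 4*a (b(q, a) = -4*a + 16 = 16 - 4*a)
v(O, Z) = 16 (v(O, Z) = 16 - 4*0 = 16 + 0 = 16)
P(A) = -294*A
-457717 + P(v(-19, 20)) = -457717 - 294*16 = -457717 - 4704 = -462421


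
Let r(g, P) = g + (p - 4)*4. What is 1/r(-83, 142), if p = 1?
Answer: -1/95 ≈ -0.010526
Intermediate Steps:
r(g, P) = -12 + g (r(g, P) = g + (1 - 4)*4 = g - 3*4 = g - 12 = -12 + g)
1/r(-83, 142) = 1/(-12 - 83) = 1/(-95) = -1/95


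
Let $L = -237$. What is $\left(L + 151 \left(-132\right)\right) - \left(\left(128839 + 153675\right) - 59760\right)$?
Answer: $-242923$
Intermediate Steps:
$\left(L + 151 \left(-132\right)\right) - \left(\left(128839 + 153675\right) - 59760\right) = \left(-237 + 151 \left(-132\right)\right) - \left(\left(128839 + 153675\right) - 59760\right) = \left(-237 - 19932\right) - \left(282514 - 59760\right) = -20169 - 222754 = -242923$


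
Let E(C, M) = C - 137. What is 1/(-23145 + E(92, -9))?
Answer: -1/23190 ≈ -4.3122e-5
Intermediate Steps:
E(C, M) = -137 + C
1/(-23145 + E(92, -9)) = 1/(-23145 + (-137 + 92)) = 1/(-23145 - 45) = 1/(-23190) = -1/23190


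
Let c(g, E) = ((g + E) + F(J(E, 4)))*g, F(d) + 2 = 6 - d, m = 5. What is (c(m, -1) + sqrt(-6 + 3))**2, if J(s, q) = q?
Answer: (20 + I*sqrt(3))**2 ≈ 397.0 + 69.282*I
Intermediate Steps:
F(d) = 4 - d (F(d) = -2 + (6 - d) = 4 - d)
c(g, E) = g*(E + g) (c(g, E) = ((g + E) + (4 - 1*4))*g = ((E + g) + (4 - 4))*g = ((E + g) + 0)*g = (E + g)*g = g*(E + g))
(c(m, -1) + sqrt(-6 + 3))**2 = (5*(-1 + 5) + sqrt(-6 + 3))**2 = (5*4 + sqrt(-3))**2 = (20 + I*sqrt(3))**2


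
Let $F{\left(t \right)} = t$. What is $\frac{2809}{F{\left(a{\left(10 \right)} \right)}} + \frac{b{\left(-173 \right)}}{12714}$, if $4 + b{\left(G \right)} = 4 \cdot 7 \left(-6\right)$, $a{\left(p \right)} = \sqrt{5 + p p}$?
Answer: $- \frac{86}{6357} + \frac{2809 \sqrt{105}}{105} \approx 274.12$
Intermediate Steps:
$a{\left(p \right)} = \sqrt{5 + p^{2}}$
$b{\left(G \right)} = -172$ ($b{\left(G \right)} = -4 + 4 \cdot 7 \left(-6\right) = -4 + 28 \left(-6\right) = -4 - 168 = -172$)
$\frac{2809}{F{\left(a{\left(10 \right)} \right)}} + \frac{b{\left(-173 \right)}}{12714} = \frac{2809}{\sqrt{5 + 10^{2}}} - \frac{172}{12714} = \frac{2809}{\sqrt{5 + 100}} - \frac{86}{6357} = \frac{2809}{\sqrt{105}} - \frac{86}{6357} = 2809 \frac{\sqrt{105}}{105} - \frac{86}{6357} = \frac{2809 \sqrt{105}}{105} - \frac{86}{6357} = - \frac{86}{6357} + \frac{2809 \sqrt{105}}{105}$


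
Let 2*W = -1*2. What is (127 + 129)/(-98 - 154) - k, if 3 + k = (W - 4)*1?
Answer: 440/63 ≈ 6.9841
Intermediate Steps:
W = -1 (W = (-1*2)/2 = (1/2)*(-2) = -1)
k = -8 (k = -3 + (-1 - 4)*1 = -3 - 5*1 = -3 - 5 = -8)
(127 + 129)/(-98 - 154) - k = (127 + 129)/(-98 - 154) - 1*(-8) = 256/(-252) + 8 = 256*(-1/252) + 8 = -64/63 + 8 = 440/63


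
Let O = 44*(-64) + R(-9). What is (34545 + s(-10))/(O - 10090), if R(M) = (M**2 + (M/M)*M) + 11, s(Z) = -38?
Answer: -34507/12823 ≈ -2.6910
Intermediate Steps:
R(M) = 11 + M + M**2 (R(M) = (M**2 + 1*M) + 11 = (M**2 + M) + 11 = (M + M**2) + 11 = 11 + M + M**2)
O = -2733 (O = 44*(-64) + (11 - 9 + (-9)**2) = -2816 + (11 - 9 + 81) = -2816 + 83 = -2733)
(34545 + s(-10))/(O - 10090) = (34545 - 38)/(-2733 - 10090) = 34507/(-12823) = 34507*(-1/12823) = -34507/12823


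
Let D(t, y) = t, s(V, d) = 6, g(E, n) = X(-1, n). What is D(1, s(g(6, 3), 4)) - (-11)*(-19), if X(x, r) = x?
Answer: -208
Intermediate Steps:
g(E, n) = -1
D(1, s(g(6, 3), 4)) - (-11)*(-19) = 1 - (-11)*(-19) = 1 - 1*209 = 1 - 209 = -208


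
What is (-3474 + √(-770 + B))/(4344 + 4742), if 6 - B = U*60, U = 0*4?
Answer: -1737/4543 + I*√191/4543 ≈ -0.38235 + 0.0030421*I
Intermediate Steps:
U = 0
B = 6 (B = 6 - 0*60 = 6 - 1*0 = 6 + 0 = 6)
(-3474 + √(-770 + B))/(4344 + 4742) = (-3474 + √(-770 + 6))/(4344 + 4742) = (-3474 + √(-764))/9086 = (-3474 + 2*I*√191)*(1/9086) = -1737/4543 + I*√191/4543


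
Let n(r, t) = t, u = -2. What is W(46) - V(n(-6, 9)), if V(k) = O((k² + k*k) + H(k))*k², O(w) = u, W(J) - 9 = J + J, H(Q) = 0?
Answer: 263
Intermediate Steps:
W(J) = 9 + 2*J (W(J) = 9 + (J + J) = 9 + 2*J)
O(w) = -2
V(k) = -2*k²
W(46) - V(n(-6, 9)) = (9 + 2*46) - (-2)*9² = (9 + 92) - (-2)*81 = 101 - 1*(-162) = 101 + 162 = 263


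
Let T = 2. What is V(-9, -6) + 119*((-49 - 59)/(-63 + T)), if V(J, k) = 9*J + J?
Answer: 7362/61 ≈ 120.69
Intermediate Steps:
V(J, k) = 10*J
V(-9, -6) + 119*((-49 - 59)/(-63 + T)) = 10*(-9) + 119*((-49 - 59)/(-63 + 2)) = -90 + 119*(-108/(-61)) = -90 + 119*(-108*(-1/61)) = -90 + 119*(108/61) = -90 + 12852/61 = 7362/61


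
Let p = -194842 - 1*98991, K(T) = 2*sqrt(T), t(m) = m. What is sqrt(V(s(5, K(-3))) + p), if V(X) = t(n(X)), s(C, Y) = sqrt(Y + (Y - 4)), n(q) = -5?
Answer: I*sqrt(293838) ≈ 542.07*I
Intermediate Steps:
p = -293833 (p = -194842 - 98991 = -293833)
s(C, Y) = sqrt(-4 + 2*Y) (s(C, Y) = sqrt(Y + (-4 + Y)) = sqrt(-4 + 2*Y))
V(X) = -5
sqrt(V(s(5, K(-3))) + p) = sqrt(-5 - 293833) = sqrt(-293838) = I*sqrt(293838)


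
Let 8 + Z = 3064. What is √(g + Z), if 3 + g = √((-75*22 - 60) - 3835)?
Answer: √(3053 + I*√5545) ≈ 55.258 + 0.6738*I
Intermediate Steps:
Z = 3056 (Z = -8 + 3064 = 3056)
g = -3 + I*√5545 (g = -3 + √((-75*22 - 60) - 3835) = -3 + √((-1650 - 60) - 3835) = -3 + √(-1710 - 3835) = -3 + √(-5545) = -3 + I*√5545 ≈ -3.0 + 74.465*I)
√(g + Z) = √((-3 + I*√5545) + 3056) = √(3053 + I*√5545)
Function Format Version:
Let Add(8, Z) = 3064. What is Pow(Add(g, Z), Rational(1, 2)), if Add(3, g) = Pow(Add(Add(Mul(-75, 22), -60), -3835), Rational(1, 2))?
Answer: Pow(Add(3053, Mul(I, Pow(5545, Rational(1, 2)))), Rational(1, 2)) ≈ Add(55.258, Mul(0.6738, I))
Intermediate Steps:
Z = 3056 (Z = Add(-8, 3064) = 3056)
g = Add(-3, Mul(I, Pow(5545, Rational(1, 2)))) (g = Add(-3, Pow(Add(Add(Mul(-75, 22), -60), -3835), Rational(1, 2))) = Add(-3, Pow(Add(Add(-1650, -60), -3835), Rational(1, 2))) = Add(-3, Pow(Add(-1710, -3835), Rational(1, 2))) = Add(-3, Pow(-5545, Rational(1, 2))) = Add(-3, Mul(I, Pow(5545, Rational(1, 2)))) ≈ Add(-3.0000, Mul(74.465, I)))
Pow(Add(g, Z), Rational(1, 2)) = Pow(Add(Add(-3, Mul(I, Pow(5545, Rational(1, 2)))), 3056), Rational(1, 2)) = Pow(Add(3053, Mul(I, Pow(5545, Rational(1, 2)))), Rational(1, 2))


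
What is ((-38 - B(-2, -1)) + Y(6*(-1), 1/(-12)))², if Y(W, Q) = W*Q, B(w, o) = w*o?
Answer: 6241/4 ≈ 1560.3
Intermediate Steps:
B(w, o) = o*w
Y(W, Q) = Q*W
((-38 - B(-2, -1)) + Y(6*(-1), 1/(-12)))² = ((-38 - (-1)*(-2)) + (6*(-1))/(-12))² = ((-38 - 1*2) - 1/12*(-6))² = ((-38 - 2) + ½)² = (-40 + ½)² = (-79/2)² = 6241/4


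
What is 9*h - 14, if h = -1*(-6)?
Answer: 40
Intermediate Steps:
h = 6
9*h - 14 = 9*6 - 14 = 54 - 14 = 40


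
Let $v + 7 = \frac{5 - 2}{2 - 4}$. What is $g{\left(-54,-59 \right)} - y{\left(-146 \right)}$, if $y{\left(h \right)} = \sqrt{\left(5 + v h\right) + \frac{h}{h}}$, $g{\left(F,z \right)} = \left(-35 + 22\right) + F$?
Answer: $-67 - \sqrt{1247} \approx -102.31$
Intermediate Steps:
$v = - \frac{17}{2}$ ($v = -7 + \frac{5 - 2}{2 - 4} = -7 + \frac{3}{-2} = -7 + 3 \left(- \frac{1}{2}\right) = -7 - \frac{3}{2} = - \frac{17}{2} \approx -8.5$)
$g{\left(F,z \right)} = -13 + F$
$y{\left(h \right)} = \sqrt{6 - \frac{17 h}{2}}$ ($y{\left(h \right)} = \sqrt{\left(5 - \frac{17 h}{2}\right) + \frac{h}{h}} = \sqrt{\left(5 - \frac{17 h}{2}\right) + 1} = \sqrt{6 - \frac{17 h}{2}}$)
$g{\left(-54,-59 \right)} - y{\left(-146 \right)} = \left(-13 - 54\right) - \frac{\sqrt{24 - -4964}}{2} = -67 - \frac{\sqrt{24 + 4964}}{2} = -67 - \frac{\sqrt{4988}}{2} = -67 - \frac{2 \sqrt{1247}}{2} = -67 - \sqrt{1247}$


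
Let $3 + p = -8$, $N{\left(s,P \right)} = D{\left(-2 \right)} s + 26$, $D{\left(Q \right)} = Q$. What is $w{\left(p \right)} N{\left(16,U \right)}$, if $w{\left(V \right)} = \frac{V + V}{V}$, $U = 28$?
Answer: $-12$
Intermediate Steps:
$N{\left(s,P \right)} = 26 - 2 s$ ($N{\left(s,P \right)} = - 2 s + 26 = 26 - 2 s$)
$p = -11$ ($p = -3 - 8 = -11$)
$w{\left(V \right)} = 2$ ($w{\left(V \right)} = \frac{2 V}{V} = 2$)
$w{\left(p \right)} N{\left(16,U \right)} = 2 \left(26 - 32\right) = 2 \left(-6\right) = -12$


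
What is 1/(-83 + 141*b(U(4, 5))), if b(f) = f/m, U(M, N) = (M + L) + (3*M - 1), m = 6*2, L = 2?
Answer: 4/467 ≈ 0.0085653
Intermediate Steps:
m = 12
U(M, N) = 1 + 4*M (U(M, N) = (M + 2) + (3*M - 1) = (2 + M) + (-1 + 3*M) = 1 + 4*M)
b(f) = f/12
1/(-83 + 141*b(U(4, 5))) = 1/(-83 + 141*((1 + 4*4)/12)) = 1/(-83 + 141*((1 + 16)/12)) = 1/(-83 + 141*((1/12)*17)) = 1/(-83 + 141*(17/12)) = 1/(-83 + 799/4) = 1/(467/4) = 4/467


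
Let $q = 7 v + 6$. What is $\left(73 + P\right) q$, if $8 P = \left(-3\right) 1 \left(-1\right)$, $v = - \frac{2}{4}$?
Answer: $\frac{2935}{16} \approx 183.44$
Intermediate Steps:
$v = - \frac{1}{2}$ ($v = \left(-2\right) \frac{1}{4} = - \frac{1}{2} \approx -0.5$)
$P = \frac{3}{8}$ ($P = \frac{\left(-3\right) 1 \left(-1\right)}{8} = \frac{\left(-3\right) \left(-1\right)}{8} = \frac{1}{8} \cdot 3 = \frac{3}{8} \approx 0.375$)
$q = \frac{5}{2}$ ($q = 7 \left(- \frac{1}{2}\right) + 6 = - \frac{7}{2} + 6 = \frac{5}{2} \approx 2.5$)
$\left(73 + P\right) q = \left(73 + \frac{3}{8}\right) \frac{5}{2} = \frac{587}{8} \cdot \frac{5}{2} = \frac{2935}{16}$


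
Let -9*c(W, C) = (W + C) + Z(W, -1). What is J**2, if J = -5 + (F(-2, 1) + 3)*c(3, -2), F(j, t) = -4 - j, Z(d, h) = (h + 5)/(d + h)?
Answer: 256/9 ≈ 28.444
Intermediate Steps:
Z(d, h) = (5 + h)/(d + h)
c(W, C) = -4/(9*(-1 + W)) - C/9 - W/9 (c(W, C) = -((W + C) + (5 - 1)/(W - 1))/9 = -((C + W) + 4/(-1 + W))/9 = -(C + W + 4/(-1 + W))/9 = -4/(9*(-1 + W)) - C/9 - W/9)
J = -16/3 (J = -5 + ((-4 - 1*(-2)) + 3)*((-4 + (-1 + 3)*(-1*(-2) - 1*3))/(9*(-1 + 3))) = -5 + ((-4 + 2) + 3)*((1/9)*(-4 + 2*(2 - 3))/2) = -5 + (-2 + 3)*((1/9)*(1/2)*(-4 + 2*(-1))) = -5 + 1*((1/9)*(1/2)*(-4 - 2)) = -5 + 1*((1/9)*(1/2)*(-6)) = -5 + 1*(-1/3) = -5 - 1/3 = -16/3 ≈ -5.3333)
J**2 = (-16/3)**2 = 256/9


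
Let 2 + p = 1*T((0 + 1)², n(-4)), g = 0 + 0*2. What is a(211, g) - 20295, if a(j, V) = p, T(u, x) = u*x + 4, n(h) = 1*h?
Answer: -20297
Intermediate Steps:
g = 0 (g = 0 + 0 = 0)
n(h) = h
T(u, x) = 4 + u*x
p = -2 (p = -2 + 1*(4 + (0 + 1)²*(-4)) = -2 + 1*(4 + 1²*(-4)) = -2 + 1*(4 + 1*(-4)) = -2 + 1*(4 - 4) = -2 + 1*0 = -2 + 0 = -2)
a(j, V) = -2
a(211, g) - 20295 = -2 - 20295 = -20297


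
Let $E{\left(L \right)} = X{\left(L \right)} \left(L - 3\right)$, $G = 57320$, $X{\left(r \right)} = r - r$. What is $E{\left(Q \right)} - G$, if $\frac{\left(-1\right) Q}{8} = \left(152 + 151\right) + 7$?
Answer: $-57320$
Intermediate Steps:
$X{\left(r \right)} = 0$
$Q = -2480$ ($Q = - 8 \left(\left(152 + 151\right) + 7\right) = - 8 \left(303 + 7\right) = \left(-8\right) 310 = -2480$)
$E{\left(L \right)} = 0$ ($E{\left(L \right)} = 0 \left(L - 3\right) = 0 \left(-3 + L\right) = 0$)
$E{\left(Q \right)} - G = 0 - 57320 = -57320$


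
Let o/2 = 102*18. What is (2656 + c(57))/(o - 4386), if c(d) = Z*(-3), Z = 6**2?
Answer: -182/51 ≈ -3.5686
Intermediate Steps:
o = 3672 (o = 2*(102*18) = 2*1836 = 3672)
Z = 36
c(d) = -108 (c(d) = 36*(-3) = -108)
(2656 + c(57))/(o - 4386) = (2656 - 108)/(3672 - 4386) = 2548/(-714) = 2548*(-1/714) = -182/51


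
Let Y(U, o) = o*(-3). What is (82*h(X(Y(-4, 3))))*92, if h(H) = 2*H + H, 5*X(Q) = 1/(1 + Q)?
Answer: -2829/5 ≈ -565.80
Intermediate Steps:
Y(U, o) = -3*o
X(Q) = 1/(5*(1 + Q))
h(H) = 3*H
(82*h(X(Y(-4, 3))))*92 = (82*(3*(1/(5*(1 - 3*3)))))*92 = (82*(3*(1/(5*(1 - 9)))))*92 = (82*(3*((⅕)/(-8))))*92 = (82*(3*((⅕)*(-⅛))))*92 = (82*(3*(-1/40)))*92 = (82*(-3/40))*92 = -123/20*92 = -2829/5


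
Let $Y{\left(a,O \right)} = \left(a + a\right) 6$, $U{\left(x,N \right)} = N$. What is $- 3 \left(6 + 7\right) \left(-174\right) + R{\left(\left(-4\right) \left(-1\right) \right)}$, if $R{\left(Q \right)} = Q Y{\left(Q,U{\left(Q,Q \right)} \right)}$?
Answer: $6978$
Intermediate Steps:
$Y{\left(a,O \right)} = 12 a$ ($Y{\left(a,O \right)} = 2 a 6 = 12 a$)
$R{\left(Q \right)} = 12 Q^{2}$ ($R{\left(Q \right)} = Q 12 Q = 12 Q^{2}$)
$- 3 \left(6 + 7\right) \left(-174\right) + R{\left(\left(-4\right) \left(-1\right) \right)} = - 3 \left(6 + 7\right) \left(-174\right) + 12 \left(\left(-4\right) \left(-1\right)\right)^{2} = \left(-3\right) 13 \left(-174\right) + 12 \cdot 4^{2} = \left(-39\right) \left(-174\right) + 12 \cdot 16 = 6786 + 192 = 6978$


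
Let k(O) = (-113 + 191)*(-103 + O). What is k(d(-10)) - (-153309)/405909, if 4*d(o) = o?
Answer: -1113357284/135303 ≈ -8228.6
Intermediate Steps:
d(o) = o/4
k(O) = -8034 + 78*O (k(O) = 78*(-103 + O) = -8034 + 78*O)
k(d(-10)) - (-153309)/405909 = (-8034 + 78*((¼)*(-10))) - (-153309)/405909 = (-8034 + 78*(-5/2)) - (-153309)/405909 = (-8034 - 195) - 1*(-51103/135303) = -8229 + 51103/135303 = -1113357284/135303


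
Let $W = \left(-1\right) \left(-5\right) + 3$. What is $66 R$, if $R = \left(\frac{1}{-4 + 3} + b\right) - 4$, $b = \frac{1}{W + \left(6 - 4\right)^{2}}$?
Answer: $- \frac{649}{2} \approx -324.5$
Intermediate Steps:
$W = 8$ ($W = 5 + 3 = 8$)
$b = \frac{1}{12}$ ($b = \frac{1}{8 + \left(6 - 4\right)^{2}} = \frac{1}{8 + 2^{2}} = \frac{1}{8 + 4} = \frac{1}{12} \approx 0.083333$)
$R = - \frac{59}{12}$ ($R = \left(\frac{1}{-4 + 3} + \frac{1}{12}\right) - 4 = \left(\frac{1}{-1} + \frac{1}{12}\right) - 4 = \left(-1 + \frac{1}{12}\right) - 4 = - \frac{11}{12} - 4 = - \frac{59}{12} \approx -4.9167$)
$66 R = 66 \left(- \frac{59}{12}\right) = - \frac{649}{2}$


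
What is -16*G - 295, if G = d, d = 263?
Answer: -4503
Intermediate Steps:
G = 263
-16*G - 295 = -16*263 - 295 = -4208 - 295 = -4503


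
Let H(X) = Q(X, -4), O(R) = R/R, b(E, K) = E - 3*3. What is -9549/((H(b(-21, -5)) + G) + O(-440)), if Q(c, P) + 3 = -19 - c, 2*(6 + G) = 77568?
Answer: -3183/12929 ≈ -0.24619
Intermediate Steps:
G = 38778 (G = -6 + (½)*77568 = -6 + 38784 = 38778)
Q(c, P) = -22 - c (Q(c, P) = -3 + (-19 - c) = -22 - c)
b(E, K) = -9 + E (b(E, K) = E - 9 = -9 + E)
O(R) = 1
H(X) = -22 - X
-9549/((H(b(-21, -5)) + G) + O(-440)) = -9549/(((-22 - (-9 - 21)) + 38778) + 1) = -9549/(((-22 - 1*(-30)) + 38778) + 1) = -9549/(((-22 + 30) + 38778) + 1) = -9549/((8 + 38778) + 1) = -9549/(38786 + 1) = -9549/38787 = -9549*1/38787 = -3183/12929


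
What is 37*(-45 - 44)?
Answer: -3293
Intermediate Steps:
37*(-45 - 44) = 37*(-89) = -3293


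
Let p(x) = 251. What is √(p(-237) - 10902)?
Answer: I*√10651 ≈ 103.2*I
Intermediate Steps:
√(p(-237) - 10902) = √(251 - 10902) = √(-10651) = I*√10651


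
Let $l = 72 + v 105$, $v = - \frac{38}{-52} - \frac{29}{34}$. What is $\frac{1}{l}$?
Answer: $\frac{221}{13077} \approx 0.0169$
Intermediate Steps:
$v = - \frac{27}{221}$ ($v = \left(-38\right) \left(- \frac{1}{52}\right) - \frac{29}{34} = \frac{19}{26} - \frac{29}{34} = - \frac{27}{221} \approx -0.12217$)
$l = \frac{13077}{221}$ ($l = 72 - \frac{2835}{221} = \frac{13077}{221} \approx 59.172$)
$\frac{1}{l} = \frac{1}{\frac{13077}{221}} = \frac{221}{13077}$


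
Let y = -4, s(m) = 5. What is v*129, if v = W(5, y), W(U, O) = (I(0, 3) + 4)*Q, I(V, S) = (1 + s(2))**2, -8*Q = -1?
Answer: 645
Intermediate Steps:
Q = 1/8 (Q = -1/8*(-1) = 1/8 ≈ 0.12500)
I(V, S) = 36 (I(V, S) = (1 + 5)**2 = 6**2 = 36)
W(U, O) = 5 (W(U, O) = (36 + 4)*(1/8) = 40*(1/8) = 5)
v = 5
v*129 = 5*129 = 645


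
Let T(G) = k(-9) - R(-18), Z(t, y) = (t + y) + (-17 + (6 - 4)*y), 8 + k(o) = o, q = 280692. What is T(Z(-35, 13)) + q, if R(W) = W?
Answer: 280693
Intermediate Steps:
k(o) = -8 + o
Z(t, y) = -17 + t + 3*y (Z(t, y) = (t + y) + (-17 + 2*y) = -17 + t + 3*y)
T(G) = 1 (T(G) = (-8 - 9) - 1*(-18) = -17 + 18 = 1)
T(Z(-35, 13)) + q = 1 + 280692 = 280693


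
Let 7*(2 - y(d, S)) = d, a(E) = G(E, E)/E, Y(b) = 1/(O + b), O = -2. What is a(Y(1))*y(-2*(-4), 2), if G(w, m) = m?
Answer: 6/7 ≈ 0.85714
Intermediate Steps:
Y(b) = 1/(-2 + b)
a(E) = 1 (a(E) = E/E = 1)
y(d, S) = 2 - d/7
a(Y(1))*y(-2*(-4), 2) = 1*(2 - (-2)*(-4)/7) = 1*(2 - 1/7*8) = 1*(2 - 8/7) = 1*(6/7) = 6/7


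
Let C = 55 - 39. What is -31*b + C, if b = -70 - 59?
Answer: 4015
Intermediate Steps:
C = 16
b = -129
-31*b + C = -31*(-129) + 16 = 3999 + 16 = 4015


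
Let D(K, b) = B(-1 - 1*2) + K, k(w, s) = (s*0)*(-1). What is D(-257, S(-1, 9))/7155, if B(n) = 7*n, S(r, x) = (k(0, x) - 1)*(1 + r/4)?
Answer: -278/7155 ≈ -0.038854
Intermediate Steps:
k(w, s) = 0 (k(w, s) = 0*(-1) = 0)
S(r, x) = -1 - r/4 (S(r, x) = (0 - 1)*(1 + r/4) = -(1 + r*(¼)) = -(1 + r/4) = -1 - r/4)
D(K, b) = -21 + K (D(K, b) = 7*(-1 - 1*2) + K = 7*(-1 - 2) + K = 7*(-3) + K = -21 + K)
D(-257, S(-1, 9))/7155 = (-21 - 257)/7155 = -278*1/7155 = -278/7155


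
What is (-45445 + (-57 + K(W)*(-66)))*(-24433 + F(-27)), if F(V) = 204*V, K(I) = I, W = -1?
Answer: 1360399276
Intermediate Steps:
(-45445 + (-57 + K(W)*(-66)))*(-24433 + F(-27)) = (-45445 + (-57 - 1*(-66)))*(-24433 + 204*(-27)) = (-45445 + (-57 + 66))*(-24433 - 5508) = (-45445 + 9)*(-29941) = -45436*(-29941) = 1360399276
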